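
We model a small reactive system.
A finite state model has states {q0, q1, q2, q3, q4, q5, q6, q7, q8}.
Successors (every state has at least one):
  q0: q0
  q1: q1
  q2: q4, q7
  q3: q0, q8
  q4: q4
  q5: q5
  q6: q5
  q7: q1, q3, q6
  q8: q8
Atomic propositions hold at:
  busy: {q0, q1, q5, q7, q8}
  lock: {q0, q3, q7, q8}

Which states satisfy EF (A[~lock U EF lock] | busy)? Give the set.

{q0, q1, q2, q3, q5, q6, q7, q8}

Sat(~lock) = {q1, q2, q4, q5, q6}
EF lock: least fixpoint, start Z0 = {q0, q3, q7, q8}, add states with some successor in Z. Z1 = {q0, q2, q3, q7, q8}; fixed.
Sat(EF lock) = {q0, q2, q3, q7, q8}
A[~lock U EF lock]: least fixpoint, start Z0 = Sat(EF lock) = {q0, q2, q3, q7, q8}, add states in Sat(~lock) with every successor in Z. Already a fixed point.
Sat(A[~lock U EF lock]) = {q0, q2, q3, q7, q8}
Sat(A[~lock U EF lock] | busy) = {q0, q1, q2, q3, q5, q7, q8}
EF (A[~lock U EF lock] | busy): least fixpoint, start Z0 = {q0, q1, q2, q3, q5, q7, q8}, add states with some successor in Z. Z1 = {q0, q1, q2, q3, q5, q6, q7, q8}; fixed.
Sat(EF (A[~lock U EF lock] | busy)) = {q0, q1, q2, q3, q5, q6, q7, q8}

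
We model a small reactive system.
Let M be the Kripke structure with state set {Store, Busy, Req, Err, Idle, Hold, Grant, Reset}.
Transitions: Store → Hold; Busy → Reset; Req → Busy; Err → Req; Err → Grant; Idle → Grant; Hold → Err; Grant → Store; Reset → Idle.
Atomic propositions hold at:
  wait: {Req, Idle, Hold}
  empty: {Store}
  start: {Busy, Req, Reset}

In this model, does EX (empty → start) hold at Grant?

Sat(empty → start) = {Busy, Req, Err, Idle, Hold, Grant, Reset}
Sat(EX (empty → start)) = {s : some successor in {Busy, Req, Err, Idle, Hold, Grant, Reset}} = {Store, Busy, Req, Err, Idle, Hold, Reset}
Grant ∉ Sat(EX (empty → start)) = {Store, Busy, Req, Err, Idle, Hold, Reset}, so the formula does not hold at Grant.

No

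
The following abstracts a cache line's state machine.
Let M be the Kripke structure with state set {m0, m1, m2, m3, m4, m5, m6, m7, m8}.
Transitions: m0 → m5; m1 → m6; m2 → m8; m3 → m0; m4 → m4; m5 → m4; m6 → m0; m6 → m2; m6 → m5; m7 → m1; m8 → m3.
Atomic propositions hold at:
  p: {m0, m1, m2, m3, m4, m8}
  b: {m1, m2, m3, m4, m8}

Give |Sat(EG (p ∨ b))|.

1

Sat(p ∨ b) = {m0, m1, m2, m3, m4, m8}
EG (p ∨ b): greatest fixpoint, start Z0 = {m0, m1, m2, m3, m4, m8}, keep only states in Sat with some successor in Z. Z1 = {m2, m3, m4, m8}; Z2 = {m2, m4, m8}; Z3 = {m2, m4}; Z4 = {m4}; fixed.
Sat(EG (p ∨ b)) = {m4}
|Sat(EG (p ∨ b))| = |{m4}| = 1.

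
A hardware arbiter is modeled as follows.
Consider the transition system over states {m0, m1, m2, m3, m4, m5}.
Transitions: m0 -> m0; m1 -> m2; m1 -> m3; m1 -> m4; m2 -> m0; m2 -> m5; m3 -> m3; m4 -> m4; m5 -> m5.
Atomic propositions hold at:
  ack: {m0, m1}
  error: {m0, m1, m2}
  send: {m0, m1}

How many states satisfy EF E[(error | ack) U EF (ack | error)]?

Sat(error | ack) = {m0, m1, m2}
Sat(ack | error) = {m0, m1, m2}
EF (ack | error): least fixpoint, start Z0 = {m0, m1, m2}, add states with some successor in Z. Already a fixed point.
Sat(EF (ack | error)) = {m0, m1, m2}
E[(error | ack) U EF (ack | error)]: least fixpoint, start Z0 = Sat(EF (ack | error)) = {m0, m1, m2}, add states in Sat(error | ack) with some successor in Z. Already a fixed point.
Sat(E[(error | ack) U EF (ack | error)]) = {m0, m1, m2}
EF E[(error | ack) U EF (ack | error)]: least fixpoint, start Z0 = {m0, m1, m2}, add states with some successor in Z. Already a fixed point.
Sat(EF E[(error | ack) U EF (ack | error)]) = {m0, m1, m2}
|Sat(EF E[(error | ack) U EF (ack | error)])| = |{m0, m1, m2}| = 3.

3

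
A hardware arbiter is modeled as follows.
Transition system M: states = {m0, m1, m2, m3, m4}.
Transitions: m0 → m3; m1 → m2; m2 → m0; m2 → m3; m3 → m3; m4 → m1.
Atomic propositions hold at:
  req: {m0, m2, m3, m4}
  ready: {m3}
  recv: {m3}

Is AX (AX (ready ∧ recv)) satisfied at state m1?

No

Sat(ready ∧ recv) = {m3}
Sat(AX (ready ∧ recv)) = {s : every successor in {m3}} = {m0, m3}
Sat(AX (AX (ready ∧ recv))) = {s : every successor in {m0, m3}} = {m0, m2, m3}
m1 ∉ Sat(AX (AX (ready ∧ recv))) = {m0, m2, m3}, so the formula does not hold at m1.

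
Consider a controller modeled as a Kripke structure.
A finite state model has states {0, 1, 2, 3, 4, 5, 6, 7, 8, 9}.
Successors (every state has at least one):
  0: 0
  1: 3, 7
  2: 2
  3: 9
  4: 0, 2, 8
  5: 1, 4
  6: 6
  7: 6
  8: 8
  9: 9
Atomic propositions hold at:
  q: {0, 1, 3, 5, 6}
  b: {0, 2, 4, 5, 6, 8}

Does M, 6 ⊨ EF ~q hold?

No

Sat(~q) = {2, 4, 7, 8, 9}
EF ~q: least fixpoint, start Z0 = {2, 4, 7, 8, 9}, add states with some successor in Z. Z1 = {1, 2, 3, 4, 5, 7, 8, 9}; fixed.
Sat(EF ~q) = {1, 2, 3, 4, 5, 7, 8, 9}
6 ∉ Sat(EF ~q) = {1, 2, 3, 4, 5, 7, 8, 9}, so the formula does not hold at 6.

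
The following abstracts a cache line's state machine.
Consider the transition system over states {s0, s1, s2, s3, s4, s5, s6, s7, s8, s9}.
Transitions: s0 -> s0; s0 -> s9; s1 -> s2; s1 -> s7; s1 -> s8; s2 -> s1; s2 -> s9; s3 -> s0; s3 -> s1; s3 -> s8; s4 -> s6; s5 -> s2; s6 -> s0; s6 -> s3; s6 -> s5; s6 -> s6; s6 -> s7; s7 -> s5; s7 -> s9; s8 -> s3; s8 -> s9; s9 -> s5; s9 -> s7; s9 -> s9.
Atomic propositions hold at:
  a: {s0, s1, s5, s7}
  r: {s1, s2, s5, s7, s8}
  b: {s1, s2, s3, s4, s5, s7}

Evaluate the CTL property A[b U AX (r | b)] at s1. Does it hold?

Yes

Sat(r | b) = {s1, s2, s3, s4, s5, s7, s8}
Sat(AX (r | b)) = {s : every successor in {s1, s2, s3, s4, s5, s7, s8}} = {s1, s5}
A[b U AX (r | b)]: least fixpoint, start Z0 = Sat(AX (r | b)) = {s1, s5}, add states in Sat(b) with every successor in Z. Already a fixed point.
Sat(A[b U AX (r | b)]) = {s1, s5}
s1 ∈ Sat(A[b U AX (r | b)]) = {s1, s5}, so the formula holds at s1.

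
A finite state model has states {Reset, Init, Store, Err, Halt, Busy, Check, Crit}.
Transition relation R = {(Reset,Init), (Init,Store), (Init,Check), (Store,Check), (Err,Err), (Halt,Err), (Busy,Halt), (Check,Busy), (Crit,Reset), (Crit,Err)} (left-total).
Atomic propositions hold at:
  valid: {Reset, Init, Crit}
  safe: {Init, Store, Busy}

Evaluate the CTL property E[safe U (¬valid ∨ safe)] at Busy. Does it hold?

Sat(¬valid) = {Store, Err, Halt, Busy, Check}
Sat(¬valid ∨ safe) = {Init, Store, Err, Halt, Busy, Check}
E[safe U (¬valid ∨ safe)]: least fixpoint, start Z0 = Sat((¬valid ∨ safe)) = {Init, Store, Err, Halt, Busy, Check}, add states in Sat(safe) with some successor in Z. Already a fixed point.
Sat(E[safe U (¬valid ∨ safe)]) = {Init, Store, Err, Halt, Busy, Check}
Busy ∈ Sat(E[safe U (¬valid ∨ safe)]) = {Init, Store, Err, Halt, Busy, Check}, so the formula holds at Busy.

Yes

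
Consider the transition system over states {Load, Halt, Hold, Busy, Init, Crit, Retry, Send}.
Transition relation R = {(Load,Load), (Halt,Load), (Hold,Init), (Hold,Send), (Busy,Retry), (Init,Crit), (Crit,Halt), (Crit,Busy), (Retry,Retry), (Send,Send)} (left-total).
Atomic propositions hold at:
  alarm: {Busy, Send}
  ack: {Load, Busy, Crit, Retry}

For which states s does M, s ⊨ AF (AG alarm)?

AG alarm: greatest fixpoint, start Z0 = {Busy, Send}, keep only states in Sat with every successor in Z. Z1 = {Send}; fixed.
Sat(AG alarm) = {Send}
AF (AG alarm): least fixpoint, start Z0 = {Send}, add states with every successor in Z. Already a fixed point.
Sat(AF (AG alarm)) = {Send}

{Send}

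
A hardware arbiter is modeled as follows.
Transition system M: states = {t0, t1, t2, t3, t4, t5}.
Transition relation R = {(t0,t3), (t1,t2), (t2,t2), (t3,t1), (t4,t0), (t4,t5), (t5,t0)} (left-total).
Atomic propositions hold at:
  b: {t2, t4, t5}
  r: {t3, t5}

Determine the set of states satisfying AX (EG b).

EG b: greatest fixpoint, start Z0 = {t2, t4, t5}, keep only states in Sat with some successor in Z. Z1 = {t2, t4}; Z2 = {t2}; fixed.
Sat(EG b) = {t2}
Sat(AX (EG b)) = {s : every successor in {t2}} = {t1, t2}

{t1, t2}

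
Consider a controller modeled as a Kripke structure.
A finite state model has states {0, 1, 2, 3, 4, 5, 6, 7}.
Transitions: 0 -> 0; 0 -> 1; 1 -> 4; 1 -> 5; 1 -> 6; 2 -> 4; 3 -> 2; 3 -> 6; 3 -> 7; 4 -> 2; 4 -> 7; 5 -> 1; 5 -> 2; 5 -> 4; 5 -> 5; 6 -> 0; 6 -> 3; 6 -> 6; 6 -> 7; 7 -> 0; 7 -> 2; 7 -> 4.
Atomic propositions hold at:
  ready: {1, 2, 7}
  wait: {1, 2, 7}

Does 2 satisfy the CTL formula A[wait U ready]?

A[wait U ready]: least fixpoint, start Z0 = Sat(ready) = {1, 2, 7}, add states in Sat(wait) with every successor in Z. Already a fixed point.
Sat(A[wait U ready]) = {1, 2, 7}
2 ∈ Sat(A[wait U ready]) = {1, 2, 7}, so the formula holds at 2.

Yes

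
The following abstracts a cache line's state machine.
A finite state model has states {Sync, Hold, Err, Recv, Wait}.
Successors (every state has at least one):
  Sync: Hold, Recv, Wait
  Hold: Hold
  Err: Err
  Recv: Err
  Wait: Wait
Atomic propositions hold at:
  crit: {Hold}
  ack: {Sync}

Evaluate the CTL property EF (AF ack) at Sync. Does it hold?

AF ack: least fixpoint, start Z0 = {Sync}, add states with every successor in Z. Already a fixed point.
Sat(AF ack) = {Sync}
EF (AF ack): least fixpoint, start Z0 = {Sync}, add states with some successor in Z. Already a fixed point.
Sat(EF (AF ack)) = {Sync}
Sync ∈ Sat(EF (AF ack)) = {Sync}, so the formula holds at Sync.

Yes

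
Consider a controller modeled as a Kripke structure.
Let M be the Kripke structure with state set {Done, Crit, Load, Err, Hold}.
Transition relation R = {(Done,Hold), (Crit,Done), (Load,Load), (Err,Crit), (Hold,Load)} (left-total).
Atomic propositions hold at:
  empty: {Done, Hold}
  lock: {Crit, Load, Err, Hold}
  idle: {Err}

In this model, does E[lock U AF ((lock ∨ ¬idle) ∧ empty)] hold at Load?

No

Sat(¬idle) = {Done, Crit, Load, Hold}
Sat(lock ∨ ¬idle) = {Done, Crit, Load, Err, Hold}
Sat((lock ∨ ¬idle) ∧ empty) = {Done, Hold}
AF ((lock ∨ ¬idle) ∧ empty): least fixpoint, start Z0 = {Done, Hold}, add states with every successor in Z. Z1 = {Done, Crit, Hold}; Z2 = {Done, Crit, Err, Hold}; fixed.
Sat(AF ((lock ∨ ¬idle) ∧ empty)) = {Done, Crit, Err, Hold}
E[lock U AF ((lock ∨ ¬idle) ∧ empty)]: least fixpoint, start Z0 = Sat(AF ((lock ∨ ¬idle) ∧ empty)) = {Done, Crit, Err, Hold}, add states in Sat(lock) with some successor in Z. Already a fixed point.
Sat(E[lock U AF ((lock ∨ ¬idle) ∧ empty)]) = {Done, Crit, Err, Hold}
Load ∉ Sat(E[lock U AF ((lock ∨ ¬idle) ∧ empty)]) = {Done, Crit, Err, Hold}, so the formula does not hold at Load.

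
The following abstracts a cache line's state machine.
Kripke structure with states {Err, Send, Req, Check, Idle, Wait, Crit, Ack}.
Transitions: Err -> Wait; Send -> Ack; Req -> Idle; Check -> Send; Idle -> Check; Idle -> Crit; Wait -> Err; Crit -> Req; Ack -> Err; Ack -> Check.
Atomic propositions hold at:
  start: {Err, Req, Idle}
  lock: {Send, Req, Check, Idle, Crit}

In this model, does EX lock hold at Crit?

Yes

Sat(EX lock) = {s : some successor in {Send, Req, Check, Idle, Crit}} = {Req, Check, Idle, Crit, Ack}
Crit ∈ Sat(EX lock) = {Req, Check, Idle, Crit, Ack}, so the formula holds at Crit.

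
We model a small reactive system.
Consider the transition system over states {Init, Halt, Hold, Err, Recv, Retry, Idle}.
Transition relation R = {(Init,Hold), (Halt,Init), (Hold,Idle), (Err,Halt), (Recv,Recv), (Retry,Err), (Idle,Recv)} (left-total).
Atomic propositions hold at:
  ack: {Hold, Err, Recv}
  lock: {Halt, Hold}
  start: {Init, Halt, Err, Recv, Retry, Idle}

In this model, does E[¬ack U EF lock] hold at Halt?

Sat(¬ack) = {Init, Halt, Retry, Idle}
EF lock: least fixpoint, start Z0 = {Halt, Hold}, add states with some successor in Z. Z1 = {Init, Halt, Hold, Err}; Z2 = {Init, Halt, Hold, Err, Retry}; fixed.
Sat(EF lock) = {Init, Halt, Hold, Err, Retry}
E[¬ack U EF lock]: least fixpoint, start Z0 = Sat(EF lock) = {Init, Halt, Hold, Err, Retry}, add states in Sat(¬ack) with some successor in Z. Already a fixed point.
Sat(E[¬ack U EF lock]) = {Init, Halt, Hold, Err, Retry}
Halt ∈ Sat(E[¬ack U EF lock]) = {Init, Halt, Hold, Err, Retry}, so the formula holds at Halt.

Yes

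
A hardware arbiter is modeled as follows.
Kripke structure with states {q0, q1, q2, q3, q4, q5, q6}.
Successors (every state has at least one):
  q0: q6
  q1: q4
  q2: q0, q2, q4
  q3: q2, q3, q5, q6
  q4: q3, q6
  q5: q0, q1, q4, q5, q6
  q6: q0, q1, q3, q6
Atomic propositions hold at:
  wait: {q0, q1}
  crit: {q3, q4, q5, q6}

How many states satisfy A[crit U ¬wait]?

Sat(¬wait) = {q2, q3, q4, q5, q6}
A[crit U ¬wait]: least fixpoint, start Z0 = Sat(¬wait) = {q2, q3, q4, q5, q6}, add states in Sat(crit) with every successor in Z. Already a fixed point.
Sat(A[crit U ¬wait]) = {q2, q3, q4, q5, q6}
|Sat(A[crit U ¬wait])| = |{q2, q3, q4, q5, q6}| = 5.

5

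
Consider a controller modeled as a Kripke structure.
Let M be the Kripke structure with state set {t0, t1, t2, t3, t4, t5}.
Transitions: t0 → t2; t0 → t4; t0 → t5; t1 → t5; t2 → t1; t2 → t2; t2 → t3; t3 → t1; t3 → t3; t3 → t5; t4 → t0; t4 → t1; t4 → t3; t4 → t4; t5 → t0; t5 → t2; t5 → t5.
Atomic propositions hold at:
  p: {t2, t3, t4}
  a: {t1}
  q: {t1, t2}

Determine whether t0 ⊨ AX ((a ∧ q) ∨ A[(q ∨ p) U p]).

No

Sat(a ∧ q) = {t1}
Sat(q ∨ p) = {t1, t2, t3, t4}
A[(q ∨ p) U p]: least fixpoint, start Z0 = Sat(p) = {t2, t3, t4}, add states in Sat(q ∨ p) with every successor in Z. Already a fixed point.
Sat(A[(q ∨ p) U p]) = {t2, t3, t4}
Sat((a ∧ q) ∨ A[(q ∨ p) U p]) = {t1, t2, t3, t4}
Sat(AX ((a ∧ q) ∨ A[(q ∨ p) U p])) = {s : every successor in {t1, t2, t3, t4}} = {t2}
t0 ∉ Sat(AX ((a ∧ q) ∨ A[(q ∨ p) U p])) = {t2}, so the formula does not hold at t0.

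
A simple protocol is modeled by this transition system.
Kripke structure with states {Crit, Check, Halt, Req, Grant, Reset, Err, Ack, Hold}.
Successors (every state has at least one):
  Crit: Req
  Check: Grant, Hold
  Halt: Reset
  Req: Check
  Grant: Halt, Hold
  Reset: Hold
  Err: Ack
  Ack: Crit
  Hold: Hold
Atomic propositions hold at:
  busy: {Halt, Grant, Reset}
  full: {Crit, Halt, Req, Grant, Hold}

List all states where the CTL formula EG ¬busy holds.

Sat(¬busy) = {Crit, Check, Req, Err, Ack, Hold}
EG ¬busy: greatest fixpoint, start Z0 = {Crit, Check, Req, Err, Ack, Hold}, keep only states in Sat with some successor in Z. Already a fixed point.
Sat(EG ¬busy) = {Crit, Check, Req, Err, Ack, Hold}

{Crit, Check, Req, Err, Ack, Hold}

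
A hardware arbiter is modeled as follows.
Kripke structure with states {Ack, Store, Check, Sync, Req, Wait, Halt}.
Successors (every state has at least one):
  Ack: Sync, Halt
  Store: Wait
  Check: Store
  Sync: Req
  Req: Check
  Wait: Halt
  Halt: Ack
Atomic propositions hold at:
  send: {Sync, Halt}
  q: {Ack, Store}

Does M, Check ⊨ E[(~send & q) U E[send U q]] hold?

Sat(~send) = {Ack, Store, Check, Req, Wait}
Sat(~send & q) = {Ack, Store}
E[send U q]: least fixpoint, start Z0 = Sat(q) = {Ack, Store}, add states in Sat(send) with some successor in Z. Z1 = {Ack, Store, Halt}; fixed.
Sat(E[send U q]) = {Ack, Store, Halt}
E[(~send & q) U E[send U q]]: least fixpoint, start Z0 = Sat(E[send U q]) = {Ack, Store, Halt}, add states in Sat(~send & q) with some successor in Z. Already a fixed point.
Sat(E[(~send & q) U E[send U q]]) = {Ack, Store, Halt}
Check ∉ Sat(E[(~send & q) U E[send U q]]) = {Ack, Store, Halt}, so the formula does not hold at Check.

No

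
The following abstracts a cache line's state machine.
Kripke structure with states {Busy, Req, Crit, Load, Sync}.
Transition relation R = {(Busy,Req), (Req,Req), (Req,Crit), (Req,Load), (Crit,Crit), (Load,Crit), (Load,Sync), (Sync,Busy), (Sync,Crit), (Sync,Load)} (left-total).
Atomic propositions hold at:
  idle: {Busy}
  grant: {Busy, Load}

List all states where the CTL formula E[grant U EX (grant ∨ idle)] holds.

Sat(grant ∨ idle) = {Busy, Load}
Sat(EX (grant ∨ idle)) = {s : some successor in {Busy, Load}} = {Req, Sync}
E[grant U EX (grant ∨ idle)]: least fixpoint, start Z0 = Sat(EX (grant ∨ idle)) = {Req, Sync}, add states in Sat(grant) with some successor in Z. Z1 = {Busy, Req, Load, Sync}; fixed.
Sat(E[grant U EX (grant ∨ idle)]) = {Busy, Req, Load, Sync}

{Busy, Req, Load, Sync}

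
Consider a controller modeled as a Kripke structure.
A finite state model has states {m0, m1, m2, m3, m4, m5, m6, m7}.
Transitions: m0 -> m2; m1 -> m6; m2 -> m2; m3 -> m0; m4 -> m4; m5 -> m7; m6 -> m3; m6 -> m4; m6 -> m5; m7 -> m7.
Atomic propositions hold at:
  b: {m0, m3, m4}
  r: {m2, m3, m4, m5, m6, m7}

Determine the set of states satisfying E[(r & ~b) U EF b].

{m0, m1, m3, m4, m6}

Sat(~b) = {m1, m2, m5, m6, m7}
Sat(r & ~b) = {m2, m5, m6, m7}
EF b: least fixpoint, start Z0 = {m0, m3, m4}, add states with some successor in Z. Z1 = {m0, m3, m4, m6}; Z2 = {m0, m1, m3, m4, m6}; fixed.
Sat(EF b) = {m0, m1, m3, m4, m6}
E[(r & ~b) U EF b]: least fixpoint, start Z0 = Sat(EF b) = {m0, m1, m3, m4, m6}, add states in Sat(r & ~b) with some successor in Z. Already a fixed point.
Sat(E[(r & ~b) U EF b]) = {m0, m1, m3, m4, m6}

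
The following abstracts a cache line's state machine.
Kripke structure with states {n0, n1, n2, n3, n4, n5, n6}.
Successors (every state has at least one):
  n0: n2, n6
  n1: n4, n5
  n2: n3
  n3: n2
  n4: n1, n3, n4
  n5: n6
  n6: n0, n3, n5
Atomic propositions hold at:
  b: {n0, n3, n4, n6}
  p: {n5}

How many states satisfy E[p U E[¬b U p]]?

2

Sat(¬b) = {n1, n2, n5}
E[¬b U p]: least fixpoint, start Z0 = Sat(p) = {n5}, add states in Sat(¬b) with some successor in Z. Z1 = {n1, n5}; fixed.
Sat(E[¬b U p]) = {n1, n5}
E[p U E[¬b U p]]: least fixpoint, start Z0 = Sat(E[¬b U p]) = {n1, n5}, add states in Sat(p) with some successor in Z. Already a fixed point.
Sat(E[p U E[¬b U p]]) = {n1, n5}
|Sat(E[p U E[¬b U p]])| = |{n1, n5}| = 2.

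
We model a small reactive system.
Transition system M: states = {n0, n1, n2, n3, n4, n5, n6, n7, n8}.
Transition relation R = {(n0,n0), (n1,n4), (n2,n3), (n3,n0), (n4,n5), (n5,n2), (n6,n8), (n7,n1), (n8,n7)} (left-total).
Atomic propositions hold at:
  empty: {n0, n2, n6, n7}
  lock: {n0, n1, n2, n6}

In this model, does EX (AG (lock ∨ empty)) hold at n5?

No

Sat(lock ∨ empty) = {n0, n1, n2, n6, n7}
AG (lock ∨ empty): greatest fixpoint, start Z0 = {n0, n1, n2, n6, n7}, keep only states in Sat with every successor in Z. Z1 = {n0, n7}; Z2 = {n0}; fixed.
Sat(AG (lock ∨ empty)) = {n0}
Sat(EX (AG (lock ∨ empty))) = {s : some successor in {n0}} = {n0, n3}
n5 ∉ Sat(EX (AG (lock ∨ empty))) = {n0, n3}, so the formula does not hold at n5.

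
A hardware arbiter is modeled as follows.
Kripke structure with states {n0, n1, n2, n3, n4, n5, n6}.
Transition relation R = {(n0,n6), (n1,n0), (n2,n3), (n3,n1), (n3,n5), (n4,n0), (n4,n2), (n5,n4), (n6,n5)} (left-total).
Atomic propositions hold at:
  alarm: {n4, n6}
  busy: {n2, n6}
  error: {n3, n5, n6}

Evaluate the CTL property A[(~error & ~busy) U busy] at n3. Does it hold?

No

Sat(~error) = {n0, n1, n2, n4}
Sat(~busy) = {n0, n1, n3, n4, n5}
Sat(~error & ~busy) = {n0, n1, n4}
A[(~error & ~busy) U busy]: least fixpoint, start Z0 = Sat(busy) = {n2, n6}, add states in Sat(~error & ~busy) with every successor in Z. Z1 = {n0, n2, n6}; Z2 = {n0, n1, n2, n4, n6}; fixed.
Sat(A[(~error & ~busy) U busy]) = {n0, n1, n2, n4, n6}
n3 ∉ Sat(A[(~error & ~busy) U busy]) = {n0, n1, n2, n4, n6}, so the formula does not hold at n3.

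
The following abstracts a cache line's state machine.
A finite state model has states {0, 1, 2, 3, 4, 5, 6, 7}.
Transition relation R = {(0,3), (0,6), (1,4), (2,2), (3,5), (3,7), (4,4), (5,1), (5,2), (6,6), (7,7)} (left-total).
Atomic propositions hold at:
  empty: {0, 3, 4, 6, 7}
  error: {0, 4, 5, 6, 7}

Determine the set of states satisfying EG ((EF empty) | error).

EF empty: least fixpoint, start Z0 = {0, 3, 4, 6, 7}, add states with some successor in Z. Z1 = {0, 1, 3, 4, 6, 7}; Z2 = {0, 1, 3, 4, 5, 6, 7}; fixed.
Sat(EF empty) = {0, 1, 3, 4, 5, 6, 7}
Sat((EF empty) | error) = {0, 1, 3, 4, 5, 6, 7}
EG ((EF empty) | error): greatest fixpoint, start Z0 = {0, 1, 3, 4, 5, 6, 7}, keep only states in Sat with some successor in Z. Already a fixed point.
Sat(EG ((EF empty) | error)) = {0, 1, 3, 4, 5, 6, 7}

{0, 1, 3, 4, 5, 6, 7}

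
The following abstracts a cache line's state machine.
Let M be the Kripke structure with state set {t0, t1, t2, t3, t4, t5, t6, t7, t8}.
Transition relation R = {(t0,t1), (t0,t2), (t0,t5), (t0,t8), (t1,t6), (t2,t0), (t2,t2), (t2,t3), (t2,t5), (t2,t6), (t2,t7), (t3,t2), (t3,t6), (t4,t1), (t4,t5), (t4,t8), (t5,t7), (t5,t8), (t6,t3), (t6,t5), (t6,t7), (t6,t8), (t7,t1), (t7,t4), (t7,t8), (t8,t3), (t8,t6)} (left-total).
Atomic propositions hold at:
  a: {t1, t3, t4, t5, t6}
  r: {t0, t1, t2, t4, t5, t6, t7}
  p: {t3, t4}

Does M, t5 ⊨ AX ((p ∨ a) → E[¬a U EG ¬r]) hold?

Yes

Sat(p ∨ a) = {t1, t3, t4, t5, t6}
Sat(¬a) = {t0, t2, t7, t8}
Sat(¬r) = {t3, t8}
EG ¬r: greatest fixpoint, start Z0 = {t3, t8}, keep only states in Sat with some successor in Z. Z1 = {t8}; Z2 = ∅; fixed.
Sat(EG ¬r) = ∅
E[¬a U EG ¬r]: least fixpoint, start Z0 = Sat(EG ¬r) = ∅, add states in Sat(¬a) with some successor in Z. Already a fixed point.
Sat(E[¬a U EG ¬r]) = ∅
Sat((p ∨ a) → E[¬a U EG ¬r]) = {t0, t2, t7, t8}
Sat(AX ((p ∨ a) → E[¬a U EG ¬r])) = {s : every successor in {t0, t2, t7, t8}} = {t5}
t5 ∈ Sat(AX ((p ∨ a) → E[¬a U EG ¬r])) = {t5}, so the formula holds at t5.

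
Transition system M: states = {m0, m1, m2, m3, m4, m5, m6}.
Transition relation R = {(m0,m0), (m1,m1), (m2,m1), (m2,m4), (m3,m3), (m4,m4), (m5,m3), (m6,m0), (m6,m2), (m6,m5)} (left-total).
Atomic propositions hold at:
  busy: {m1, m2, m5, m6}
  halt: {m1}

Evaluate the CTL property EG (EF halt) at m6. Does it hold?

Yes

EF halt: least fixpoint, start Z0 = {m1}, add states with some successor in Z. Z1 = {m1, m2}; Z2 = {m1, m2, m6}; fixed.
Sat(EF halt) = {m1, m2, m6}
EG (EF halt): greatest fixpoint, start Z0 = {m1, m2, m6}, keep only states in Sat with some successor in Z. Already a fixed point.
Sat(EG (EF halt)) = {m1, m2, m6}
m6 ∈ Sat(EG (EF halt)) = {m1, m2, m6}, so the formula holds at m6.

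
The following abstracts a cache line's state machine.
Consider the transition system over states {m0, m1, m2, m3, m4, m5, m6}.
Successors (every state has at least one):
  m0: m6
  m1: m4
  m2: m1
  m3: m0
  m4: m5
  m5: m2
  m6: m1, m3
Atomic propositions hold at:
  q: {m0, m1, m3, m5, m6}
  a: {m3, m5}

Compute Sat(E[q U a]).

{m0, m3, m5, m6}

E[q U a]: least fixpoint, start Z0 = Sat(a) = {m3, m5}, add states in Sat(q) with some successor in Z. Z1 = {m3, m5, m6}; Z2 = {m0, m3, m5, m6}; fixed.
Sat(E[q U a]) = {m0, m3, m5, m6}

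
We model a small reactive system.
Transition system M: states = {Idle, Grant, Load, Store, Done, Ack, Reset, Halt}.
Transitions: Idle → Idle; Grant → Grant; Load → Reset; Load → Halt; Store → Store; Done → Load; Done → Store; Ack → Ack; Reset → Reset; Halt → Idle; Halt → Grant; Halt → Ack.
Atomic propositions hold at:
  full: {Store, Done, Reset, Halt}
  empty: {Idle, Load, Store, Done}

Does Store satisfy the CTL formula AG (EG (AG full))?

AG full: greatest fixpoint, start Z0 = {Store, Done, Reset, Halt}, keep only states in Sat with every successor in Z. Z1 = {Store, Reset}; fixed.
Sat(AG full) = {Store, Reset}
EG (AG full): greatest fixpoint, start Z0 = {Store, Reset}, keep only states in Sat with some successor in Z. Already a fixed point.
Sat(EG (AG full)) = {Store, Reset}
AG (EG (AG full)): greatest fixpoint, start Z0 = {Store, Reset}, keep only states in Sat with every successor in Z. Already a fixed point.
Sat(AG (EG (AG full))) = {Store, Reset}
Store ∈ Sat(AG (EG (AG full))) = {Store, Reset}, so the formula holds at Store.

Yes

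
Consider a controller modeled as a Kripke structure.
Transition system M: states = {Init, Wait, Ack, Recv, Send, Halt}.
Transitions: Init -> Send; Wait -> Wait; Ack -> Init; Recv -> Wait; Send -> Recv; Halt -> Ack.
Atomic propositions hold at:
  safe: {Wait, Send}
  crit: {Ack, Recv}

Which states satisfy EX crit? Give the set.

Sat(EX crit) = {s : some successor in {Ack, Recv}} = {Send, Halt}

{Send, Halt}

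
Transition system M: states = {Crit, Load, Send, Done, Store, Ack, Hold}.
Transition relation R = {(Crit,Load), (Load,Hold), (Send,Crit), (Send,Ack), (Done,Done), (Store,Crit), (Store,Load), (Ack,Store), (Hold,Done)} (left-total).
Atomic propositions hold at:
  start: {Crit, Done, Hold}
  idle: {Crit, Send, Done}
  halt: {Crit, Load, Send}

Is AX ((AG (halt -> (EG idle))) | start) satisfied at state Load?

EG idle: greatest fixpoint, start Z0 = {Crit, Send, Done}, keep only states in Sat with some successor in Z. Z1 = {Send, Done}; Z2 = {Done}; fixed.
Sat(EG idle) = {Done}
Sat(halt -> (EG idle)) = {Done, Store, Ack, Hold}
AG (halt -> (EG idle)): greatest fixpoint, start Z0 = {Done, Store, Ack, Hold}, keep only states in Sat with every successor in Z. Z1 = {Done, Ack, Hold}; Z2 = {Done, Hold}; fixed.
Sat(AG (halt -> (EG idle))) = {Done, Hold}
Sat((AG (halt -> (EG idle))) | start) = {Crit, Done, Hold}
Sat(AX ((AG (halt -> (EG idle))) | start)) = {s : every successor in {Crit, Done, Hold}} = {Load, Done, Hold}
Load ∈ Sat(AX ((AG (halt -> (EG idle))) | start)) = {Load, Done, Hold}, so the formula holds at Load.

Yes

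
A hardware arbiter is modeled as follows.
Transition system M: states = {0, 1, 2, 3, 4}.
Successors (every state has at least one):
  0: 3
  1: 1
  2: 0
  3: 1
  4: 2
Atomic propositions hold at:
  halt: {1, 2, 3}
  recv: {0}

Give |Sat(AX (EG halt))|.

3

EG halt: greatest fixpoint, start Z0 = {1, 2, 3}, keep only states in Sat with some successor in Z. Z1 = {1, 3}; fixed.
Sat(EG halt) = {1, 3}
Sat(AX (EG halt)) = {s : every successor in {1, 3}} = {0, 1, 3}
|Sat(AX (EG halt))| = |{0, 1, 3}| = 3.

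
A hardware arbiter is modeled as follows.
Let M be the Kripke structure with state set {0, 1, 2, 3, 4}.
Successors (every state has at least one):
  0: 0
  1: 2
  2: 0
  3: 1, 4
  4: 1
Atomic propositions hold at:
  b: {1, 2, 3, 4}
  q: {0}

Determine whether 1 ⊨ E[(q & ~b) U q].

Sat(~b) = {0}
Sat(q & ~b) = {0}
E[(q & ~b) U q]: least fixpoint, start Z0 = Sat(q) = {0}, add states in Sat(q & ~b) with some successor in Z. Already a fixed point.
Sat(E[(q & ~b) U q]) = {0}
1 ∉ Sat(E[(q & ~b) U q]) = {0}, so the formula does not hold at 1.

No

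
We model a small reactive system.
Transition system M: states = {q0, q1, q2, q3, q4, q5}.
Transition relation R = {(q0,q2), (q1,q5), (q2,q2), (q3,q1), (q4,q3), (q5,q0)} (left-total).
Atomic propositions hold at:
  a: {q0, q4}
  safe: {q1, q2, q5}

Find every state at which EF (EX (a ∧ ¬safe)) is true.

Sat(¬safe) = {q0, q3, q4}
Sat(a ∧ ¬safe) = {q0, q4}
Sat(EX (a ∧ ¬safe)) = {s : some successor in {q0, q4}} = {q5}
EF (EX (a ∧ ¬safe)): least fixpoint, start Z0 = {q5}, add states with some successor in Z. Z1 = {q1, q5}; Z2 = {q1, q3, q5}; Z3 = {q1, q3, q4, q5}; fixed.
Sat(EF (EX (a ∧ ¬safe))) = {q1, q3, q4, q5}

{q1, q3, q4, q5}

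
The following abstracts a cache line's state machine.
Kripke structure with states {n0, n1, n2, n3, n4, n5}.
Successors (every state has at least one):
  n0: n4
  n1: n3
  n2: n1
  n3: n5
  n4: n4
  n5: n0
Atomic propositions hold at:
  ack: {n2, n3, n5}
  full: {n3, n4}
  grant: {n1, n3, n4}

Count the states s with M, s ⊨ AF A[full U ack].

A[full U ack]: least fixpoint, start Z0 = Sat(ack) = {n2, n3, n5}, add states in Sat(full) with every successor in Z. Already a fixed point.
Sat(A[full U ack]) = {n2, n3, n5}
AF A[full U ack]: least fixpoint, start Z0 = {n2, n3, n5}, add states with every successor in Z. Z1 = {n1, n2, n3, n5}; fixed.
Sat(AF A[full U ack]) = {n1, n2, n3, n5}
|Sat(AF A[full U ack])| = |{n1, n2, n3, n5}| = 4.

4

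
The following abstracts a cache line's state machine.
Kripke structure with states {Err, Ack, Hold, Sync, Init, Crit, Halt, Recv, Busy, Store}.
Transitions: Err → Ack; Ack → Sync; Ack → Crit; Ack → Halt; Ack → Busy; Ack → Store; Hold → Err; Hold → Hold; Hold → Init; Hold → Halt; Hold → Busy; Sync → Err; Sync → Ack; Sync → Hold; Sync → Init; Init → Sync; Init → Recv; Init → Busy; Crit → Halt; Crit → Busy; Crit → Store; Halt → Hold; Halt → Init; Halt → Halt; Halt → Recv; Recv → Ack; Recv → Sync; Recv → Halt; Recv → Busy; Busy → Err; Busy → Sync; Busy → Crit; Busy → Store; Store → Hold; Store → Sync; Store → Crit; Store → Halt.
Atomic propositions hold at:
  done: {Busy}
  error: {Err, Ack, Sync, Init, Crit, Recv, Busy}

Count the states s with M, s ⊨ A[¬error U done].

1

Sat(¬error) = {Hold, Halt, Store}
A[¬error U done]: least fixpoint, start Z0 = Sat(done) = {Busy}, add states in Sat(¬error) with every successor in Z. Already a fixed point.
Sat(A[¬error U done]) = {Busy}
|Sat(A[¬error U done])| = |{Busy}| = 1.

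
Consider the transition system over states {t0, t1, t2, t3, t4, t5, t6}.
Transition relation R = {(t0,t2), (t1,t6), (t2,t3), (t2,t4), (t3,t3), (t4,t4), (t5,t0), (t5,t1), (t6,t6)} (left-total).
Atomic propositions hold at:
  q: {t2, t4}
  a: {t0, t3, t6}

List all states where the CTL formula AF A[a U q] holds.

A[a U q]: least fixpoint, start Z0 = Sat(q) = {t2, t4}, add states in Sat(a) with every successor in Z. Z1 = {t0, t2, t4}; fixed.
Sat(A[a U q]) = {t0, t2, t4}
AF A[a U q]: least fixpoint, start Z0 = {t0, t2, t4}, add states with every successor in Z. Already a fixed point.
Sat(AF A[a U q]) = {t0, t2, t4}

{t0, t2, t4}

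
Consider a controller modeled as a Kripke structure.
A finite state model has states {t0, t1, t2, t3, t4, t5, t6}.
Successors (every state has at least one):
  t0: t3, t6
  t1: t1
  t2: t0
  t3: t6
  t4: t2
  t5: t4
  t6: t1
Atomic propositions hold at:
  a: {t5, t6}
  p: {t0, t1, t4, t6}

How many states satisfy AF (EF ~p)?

5

Sat(~p) = {t2, t3, t5}
EF ~p: least fixpoint, start Z0 = {t2, t3, t5}, add states with some successor in Z. Z1 = {t0, t2, t3, t4, t5}; fixed.
Sat(EF ~p) = {t0, t2, t3, t4, t5}
AF (EF ~p): least fixpoint, start Z0 = {t0, t2, t3, t4, t5}, add states with every successor in Z. Already a fixed point.
Sat(AF (EF ~p)) = {t0, t2, t3, t4, t5}
|Sat(AF (EF ~p))| = |{t0, t2, t3, t4, t5}| = 5.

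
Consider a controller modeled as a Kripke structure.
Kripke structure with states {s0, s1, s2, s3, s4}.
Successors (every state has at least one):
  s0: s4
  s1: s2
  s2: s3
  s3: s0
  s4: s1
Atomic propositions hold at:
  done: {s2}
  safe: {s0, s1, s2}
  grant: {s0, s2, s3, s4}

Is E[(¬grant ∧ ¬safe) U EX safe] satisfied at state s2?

Sat(¬grant) = {s1}
Sat(¬safe) = {s3, s4}
Sat(¬grant ∧ ¬safe) = ∅
Sat(EX safe) = {s : some successor in {s0, s1, s2}} = {s1, s3, s4}
E[(¬grant ∧ ¬safe) U EX safe]: least fixpoint, start Z0 = Sat(EX safe) = {s1, s3, s4}, add states in Sat(¬grant ∧ ¬safe) with some successor in Z. Already a fixed point.
Sat(E[(¬grant ∧ ¬safe) U EX safe]) = {s1, s3, s4}
s2 ∉ Sat(E[(¬grant ∧ ¬safe) U EX safe]) = {s1, s3, s4}, so the formula does not hold at s2.

No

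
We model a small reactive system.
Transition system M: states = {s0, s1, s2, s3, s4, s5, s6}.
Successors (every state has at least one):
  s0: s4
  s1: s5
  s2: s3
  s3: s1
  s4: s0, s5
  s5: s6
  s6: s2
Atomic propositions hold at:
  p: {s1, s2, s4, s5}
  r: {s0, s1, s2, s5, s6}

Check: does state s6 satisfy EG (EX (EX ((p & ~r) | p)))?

Sat(~r) = {s3, s4}
Sat(p & ~r) = {s4}
Sat((p & ~r) | p) = {s1, s2, s4, s5}
Sat(EX ((p & ~r) | p)) = {s : some successor in {s1, s2, s4, s5}} = {s0, s1, s3, s4, s6}
Sat(EX (EX ((p & ~r) | p))) = {s : some successor in {s0, s1, s3, s4, s6}} = {s0, s2, s3, s4, s5}
EG (EX (EX ((p & ~r) | p))): greatest fixpoint, start Z0 = {s0, s2, s3, s4, s5}, keep only states in Sat with some successor in Z. Z1 = {s0, s2, s4}; Z2 = {s0, s4}; fixed.
Sat(EG (EX (EX ((p & ~r) | p)))) = {s0, s4}
s6 ∉ Sat(EG (EX (EX ((p & ~r) | p)))) = {s0, s4}, so the formula does not hold at s6.

No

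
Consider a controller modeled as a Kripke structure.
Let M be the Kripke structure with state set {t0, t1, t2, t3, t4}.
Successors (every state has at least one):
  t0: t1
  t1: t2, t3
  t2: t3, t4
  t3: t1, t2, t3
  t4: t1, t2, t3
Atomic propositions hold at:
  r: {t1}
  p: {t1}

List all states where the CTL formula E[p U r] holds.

{t1}

E[p U r]: least fixpoint, start Z0 = Sat(r) = {t1}, add states in Sat(p) with some successor in Z. Already a fixed point.
Sat(E[p U r]) = {t1}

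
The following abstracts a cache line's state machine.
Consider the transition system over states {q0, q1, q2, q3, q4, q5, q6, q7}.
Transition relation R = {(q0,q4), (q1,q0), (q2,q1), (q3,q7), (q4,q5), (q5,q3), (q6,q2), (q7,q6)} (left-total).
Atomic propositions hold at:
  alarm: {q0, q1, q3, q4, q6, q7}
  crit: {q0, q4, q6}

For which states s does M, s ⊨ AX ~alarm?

{q4, q6}

Sat(~alarm) = {q2, q5}
Sat(AX ~alarm) = {s : every successor in {q2, q5}} = {q4, q6}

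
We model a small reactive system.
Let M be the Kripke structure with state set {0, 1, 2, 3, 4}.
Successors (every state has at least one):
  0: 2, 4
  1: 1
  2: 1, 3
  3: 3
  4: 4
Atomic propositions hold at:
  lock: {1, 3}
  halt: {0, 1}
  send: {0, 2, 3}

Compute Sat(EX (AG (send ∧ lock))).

Sat(send ∧ lock) = {3}
AG (send ∧ lock): greatest fixpoint, start Z0 = {3}, keep only states in Sat with every successor in Z. Already a fixed point.
Sat(AG (send ∧ lock)) = {3}
Sat(EX (AG (send ∧ lock))) = {s : some successor in {3}} = {2, 3}

{2, 3}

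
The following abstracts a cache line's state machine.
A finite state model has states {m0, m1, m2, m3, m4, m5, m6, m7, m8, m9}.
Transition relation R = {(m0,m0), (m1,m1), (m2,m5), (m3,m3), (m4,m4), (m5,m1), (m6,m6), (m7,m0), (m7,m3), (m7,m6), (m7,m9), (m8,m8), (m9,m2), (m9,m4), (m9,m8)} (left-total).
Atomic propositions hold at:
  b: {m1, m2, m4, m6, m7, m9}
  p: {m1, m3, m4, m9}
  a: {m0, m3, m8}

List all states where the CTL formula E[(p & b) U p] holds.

{m1, m3, m4, m9}

Sat(p & b) = {m1, m4, m9}
E[(p & b) U p]: least fixpoint, start Z0 = Sat(p) = {m1, m3, m4, m9}, add states in Sat(p & b) with some successor in Z. Already a fixed point.
Sat(E[(p & b) U p]) = {m1, m3, m4, m9}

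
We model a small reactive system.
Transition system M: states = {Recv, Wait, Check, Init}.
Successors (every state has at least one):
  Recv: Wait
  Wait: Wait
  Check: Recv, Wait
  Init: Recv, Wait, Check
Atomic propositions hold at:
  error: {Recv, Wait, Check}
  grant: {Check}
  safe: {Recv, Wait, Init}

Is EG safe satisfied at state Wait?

Yes

EG safe: greatest fixpoint, start Z0 = {Recv, Wait, Init}, keep only states in Sat with some successor in Z. Already a fixed point.
Sat(EG safe) = {Recv, Wait, Init}
Wait ∈ Sat(EG safe) = {Recv, Wait, Init}, so the formula holds at Wait.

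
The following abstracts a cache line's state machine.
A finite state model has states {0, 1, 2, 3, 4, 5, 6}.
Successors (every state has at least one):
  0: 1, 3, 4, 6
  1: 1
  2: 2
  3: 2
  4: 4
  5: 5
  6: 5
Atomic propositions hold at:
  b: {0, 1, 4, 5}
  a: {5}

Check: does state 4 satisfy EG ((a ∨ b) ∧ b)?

Sat(a ∨ b) = {0, 1, 4, 5}
Sat((a ∨ b) ∧ b) = {0, 1, 4, 5}
EG ((a ∨ b) ∧ b): greatest fixpoint, start Z0 = {0, 1, 4, 5}, keep only states in Sat with some successor in Z. Already a fixed point.
Sat(EG ((a ∨ b) ∧ b)) = {0, 1, 4, 5}
4 ∈ Sat(EG ((a ∨ b) ∧ b)) = {0, 1, 4, 5}, so the formula holds at 4.

Yes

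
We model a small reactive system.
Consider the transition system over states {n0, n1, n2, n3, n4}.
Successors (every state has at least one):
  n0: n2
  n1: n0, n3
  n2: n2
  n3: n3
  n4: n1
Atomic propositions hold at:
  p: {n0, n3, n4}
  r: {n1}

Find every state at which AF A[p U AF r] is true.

AF r: least fixpoint, start Z0 = {n1}, add states with every successor in Z. Z1 = {n1, n4}; fixed.
Sat(AF r) = {n1, n4}
A[p U AF r]: least fixpoint, start Z0 = Sat(AF r) = {n1, n4}, add states in Sat(p) with every successor in Z. Already a fixed point.
Sat(A[p U AF r]) = {n1, n4}
AF A[p U AF r]: least fixpoint, start Z0 = {n1, n4}, add states with every successor in Z. Already a fixed point.
Sat(AF A[p U AF r]) = {n1, n4}

{n1, n4}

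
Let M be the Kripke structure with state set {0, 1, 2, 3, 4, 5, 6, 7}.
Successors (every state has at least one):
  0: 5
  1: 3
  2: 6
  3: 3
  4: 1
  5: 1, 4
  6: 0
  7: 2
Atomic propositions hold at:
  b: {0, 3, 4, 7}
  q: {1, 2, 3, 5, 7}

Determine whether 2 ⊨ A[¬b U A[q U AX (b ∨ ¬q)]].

Sat(¬b) = {1, 2, 5, 6}
Sat(¬q) = {0, 4, 6}
Sat(b ∨ ¬q) = {0, 3, 4, 6, 7}
Sat(AX (b ∨ ¬q)) = {s : every successor in {0, 3, 4, 6, 7}} = {1, 2, 3, 6}
A[q U AX (b ∨ ¬q)]: least fixpoint, start Z0 = Sat(AX (b ∨ ¬q)) = {1, 2, 3, 6}, add states in Sat(q) with every successor in Z. Z1 = {1, 2, 3, 6, 7}; fixed.
Sat(A[q U AX (b ∨ ¬q)]) = {1, 2, 3, 6, 7}
A[¬b U A[q U AX (b ∨ ¬q)]]: least fixpoint, start Z0 = Sat(A[q U AX (b ∨ ¬q)]) = {1, 2, 3, 6, 7}, add states in Sat(¬b) with every successor in Z. Already a fixed point.
Sat(A[¬b U A[q U AX (b ∨ ¬q)]]) = {1, 2, 3, 6, 7}
2 ∈ Sat(A[¬b U A[q U AX (b ∨ ¬q)]]) = {1, 2, 3, 6, 7}, so the formula holds at 2.

Yes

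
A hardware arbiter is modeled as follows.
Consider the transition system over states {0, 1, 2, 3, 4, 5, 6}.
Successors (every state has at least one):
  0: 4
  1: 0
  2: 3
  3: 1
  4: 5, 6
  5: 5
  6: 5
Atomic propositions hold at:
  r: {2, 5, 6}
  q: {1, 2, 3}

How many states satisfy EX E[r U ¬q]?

5

Sat(¬q) = {0, 4, 5, 6}
E[r U ¬q]: least fixpoint, start Z0 = Sat(¬q) = {0, 4, 5, 6}, add states in Sat(r) with some successor in Z. Already a fixed point.
Sat(E[r U ¬q]) = {0, 4, 5, 6}
Sat(EX E[r U ¬q]) = {s : some successor in {0, 4, 5, 6}} = {0, 1, 4, 5, 6}
|Sat(EX E[r U ¬q])| = |{0, 1, 4, 5, 6}| = 5.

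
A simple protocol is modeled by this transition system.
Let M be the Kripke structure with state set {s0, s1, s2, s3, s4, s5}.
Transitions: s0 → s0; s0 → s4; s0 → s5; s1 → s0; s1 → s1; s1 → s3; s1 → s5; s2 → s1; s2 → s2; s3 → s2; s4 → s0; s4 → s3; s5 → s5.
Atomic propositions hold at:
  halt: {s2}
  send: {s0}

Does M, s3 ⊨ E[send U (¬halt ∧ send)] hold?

No

Sat(¬halt) = {s0, s1, s3, s4, s5}
Sat(¬halt ∧ send) = {s0}
E[send U (¬halt ∧ send)]: least fixpoint, start Z0 = Sat((¬halt ∧ send)) = {s0}, add states in Sat(send) with some successor in Z. Already a fixed point.
Sat(E[send U (¬halt ∧ send)]) = {s0}
s3 ∉ Sat(E[send U (¬halt ∧ send)]) = {s0}, so the formula does not hold at s3.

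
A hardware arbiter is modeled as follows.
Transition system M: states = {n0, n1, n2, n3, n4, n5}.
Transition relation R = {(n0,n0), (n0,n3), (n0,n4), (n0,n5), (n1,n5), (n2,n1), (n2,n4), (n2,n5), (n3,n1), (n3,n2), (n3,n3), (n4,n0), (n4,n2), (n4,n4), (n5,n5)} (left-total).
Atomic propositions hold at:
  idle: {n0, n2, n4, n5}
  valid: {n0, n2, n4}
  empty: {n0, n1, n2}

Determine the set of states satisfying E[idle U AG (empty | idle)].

{n0, n1, n2, n4, n5}

Sat(empty | idle) = {n0, n1, n2, n4, n5}
AG (empty | idle): greatest fixpoint, start Z0 = {n0, n1, n2, n4, n5}, keep only states in Sat with every successor in Z. Z1 = {n1, n2, n4, n5}; Z2 = {n1, n2, n5}; Z3 = {n1, n5}; fixed.
Sat(AG (empty | idle)) = {n1, n5}
E[idle U AG (empty | idle)]: least fixpoint, start Z0 = Sat(AG (empty | idle)) = {n1, n5}, add states in Sat(idle) with some successor in Z. Z1 = {n0, n1, n2, n5}; Z2 = {n0, n1, n2, n4, n5}; fixed.
Sat(E[idle U AG (empty | idle)]) = {n0, n1, n2, n4, n5}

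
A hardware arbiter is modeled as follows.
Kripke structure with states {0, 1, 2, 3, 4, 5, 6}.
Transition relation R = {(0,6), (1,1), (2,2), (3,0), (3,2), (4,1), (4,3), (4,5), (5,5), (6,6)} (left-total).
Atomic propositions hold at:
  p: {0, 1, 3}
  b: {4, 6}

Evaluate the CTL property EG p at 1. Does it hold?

Yes

EG p: greatest fixpoint, start Z0 = {0, 1, 3}, keep only states in Sat with some successor in Z. Z1 = {1, 3}; Z2 = {1}; fixed.
Sat(EG p) = {1}
1 ∈ Sat(EG p) = {1}, so the formula holds at 1.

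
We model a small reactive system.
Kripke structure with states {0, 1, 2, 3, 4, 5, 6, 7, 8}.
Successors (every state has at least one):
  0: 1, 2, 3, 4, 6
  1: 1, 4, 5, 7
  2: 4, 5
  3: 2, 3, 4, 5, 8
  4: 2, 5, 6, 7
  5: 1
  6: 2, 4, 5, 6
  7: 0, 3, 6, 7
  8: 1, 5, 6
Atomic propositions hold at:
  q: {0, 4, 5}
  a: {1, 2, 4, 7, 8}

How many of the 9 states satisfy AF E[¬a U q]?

Sat(¬a) = {0, 3, 5, 6}
E[¬a U q]: least fixpoint, start Z0 = Sat(q) = {0, 4, 5}, add states in Sat(¬a) with some successor in Z. Z1 = {0, 3, 4, 5, 6}; fixed.
Sat(E[¬a U q]) = {0, 3, 4, 5, 6}
AF E[¬a U q]: least fixpoint, start Z0 = {0, 3, 4, 5, 6}, add states with every successor in Z. Z1 = {0, 2, 3, 4, 5, 6}; fixed.
Sat(AF E[¬a U q]) = {0, 2, 3, 4, 5, 6}
|Sat(AF E[¬a U q])| = |{0, 2, 3, 4, 5, 6}| = 6.

6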